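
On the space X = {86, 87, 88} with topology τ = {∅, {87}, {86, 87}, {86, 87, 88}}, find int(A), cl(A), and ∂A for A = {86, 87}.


int(A) = {86, 87}, cl(A) = {86, 87, 88}, ∂A = {88}.

Closed sets in (X, τ) are complements of opens:
  closed(X, τ) = {∅, {88}, {86, 88}, {86, 87, 88}}.
int(A) = ⋃ {U ∈ τ : U ⊆ A}. Opens contained in A: ∅, {87}, {86, 87}.
Taking the union of these: int(A) = {86, 87}.
cl(A) = ⋂ {C closed : A ⊆ C}. Closed sets containing A: {86, 87, 88}.
Intersecting these: cl(A) = {86, 87, 88}.
∂A = cl(A) ∖ int(A) = {86, 87, 88} ∖ {86, 87} = {88}.


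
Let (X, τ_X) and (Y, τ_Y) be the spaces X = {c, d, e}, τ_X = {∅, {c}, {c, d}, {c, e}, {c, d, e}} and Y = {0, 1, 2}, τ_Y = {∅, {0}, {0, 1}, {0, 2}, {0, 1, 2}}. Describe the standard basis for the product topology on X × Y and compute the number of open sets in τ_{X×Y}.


Basis B = {∅ × ∅, {c} × {0}, {c} × {0, 1}, {c} × {0, 2}, {c, d} × {0}, {c, e} × {0}, {c} × {0, 1, 2}, {c, d, e} × {0}, {c, d} × {0, 1}, {c, e} × {0, 1}, {c, d} × {0, 2}, {c, e} × {0, 2}, {c, d} × {0, 1, 2}, {c, e} × {0, 1, 2}, {c, d, e} × {0, 1}, {c, d, e} × {0, 2}, {c, d, e} × {0, 1, 2}}; |τ_{X×Y}| = 48.

Enumerate products U × V with U ∈ τ_X, V ∈ τ_Y (deduplicated):
  ∅ × ∅ = {} (∅)
  {c} × {0} = {(c,0)}
  {c} × {0, 1} = {(c,0), (c,1)}
  {c} × {0, 2} = {(c,0), (c,2)}
  {c, d} × {0} = {(c,0), (d,0)}
  {c, e} × {0} = {(c,0), (e,0)}
  {c} × {0, 1, 2} = {(c,0), (c,1), (c,2)}
  {c, d, e} × {0} = {(c,0), (d,0), (e,0)}
  {c, d} × {0, 1} = {(c,0), (c,1), (d,0), (d,1)}
  {c, e} × {0, 1} = {(c,0), (c,1), (e,0), (e,1)}
  {c, d} × {0, 2} = {(c,0), (c,2), (d,0), (d,2)}
  {c, e} × {0, 2} = {(c,0), (c,2), (e,0), (e,2)}
  {c, d} × {0, 1, 2} = {(c,0), (c,1), (c,2), (d,0), (d,1), (d,2)}
  {c, e} × {0, 1, 2} = {(c,0), (c,1), (c,2), (e,0), (e,1), (e,2)}
  {c, d, e} × {0, 1} = {(c,0), (c,1), (d,0), (d,1), (e,0), (e,1)}
  {c, d, e} × {0, 2} = {(c,0), (c,2), (d,0), (d,2), (e,0), (e,2)}
  {c, d, e} × {0, 1, 2} = {(c,0), (c,1), (c,2), (d,0), (d,1), (d,2), (e,0), (e,1), (e,2)}
These 17 distinct sets form the basis B.
Close under arbitrary unions to get τ_{X×Y}; counting gives |τ_{X×Y}| = 48.


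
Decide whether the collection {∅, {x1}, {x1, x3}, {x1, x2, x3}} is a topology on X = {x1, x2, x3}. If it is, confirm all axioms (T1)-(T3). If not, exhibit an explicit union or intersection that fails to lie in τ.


τ IS a topology on X.

Axiom (T1): ∅ ∈ τ? Yes; X ∈ τ? Yes.
Axiom (T2/T3): check pairwise unions and intersections of members of τ.
All pairwise intersections and unions checked — each lies in τ. Therefore τ satisfies (T1), (T2), (T3): it IS a topology on X.


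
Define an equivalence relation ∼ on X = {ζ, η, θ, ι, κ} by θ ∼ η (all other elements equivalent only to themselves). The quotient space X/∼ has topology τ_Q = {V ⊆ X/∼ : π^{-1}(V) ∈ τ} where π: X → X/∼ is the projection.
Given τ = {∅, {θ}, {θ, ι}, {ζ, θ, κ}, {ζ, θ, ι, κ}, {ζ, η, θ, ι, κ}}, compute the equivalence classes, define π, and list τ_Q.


X/∼ = {[ζ], [η=θ], [ι], [κ]}; |τ_Q| = 2.

Equivalence classes: [ζ], [η=θ], [ι], [κ].
Quotient map π: X → X/∼ sends ζ ↦ [ζ], η ↦ [η=θ], θ ↦ [η=θ], ι ↦ [ι], κ ↦ [κ].
For each subset V ⊆ X/∼, compute π^{-1}(V) ⊆ X and check whether π^{-1}(V) ∈ τ. V is open in τ_Q iff π^{-1}(V) ∈ τ.
  V = {}: π^{-1}(V) = ∅ ∈ τ ✓.
  V = {[ζ]}: π^{-1}(V) = {ζ} ∉ τ ✗.
  V = {[η=θ]}: π^{-1}(V) = {η, θ} ∉ τ ✗.
  V = {[ζ], [η=θ]}: π^{-1}(V) = {ζ, η, θ} ∉ τ ✗.
  V = {[ι]}: π^{-1}(V) = {ι} ∉ τ ✗.
  V = {[ζ], [ι]}: π^{-1}(V) = {ζ, ι} ∉ τ ✗.
  V = {[η=θ], [ι]}: π^{-1}(V) = {η, θ, ι} ∉ τ ✗.
  V = {[ζ], [η=θ], [ι]}: π^{-1}(V) = {ζ, η, θ, ι} ∉ τ ✗.
  V = {[κ]}: π^{-1}(V) = {κ} ∉ τ ✗.
  V = {[ζ], [κ]}: π^{-1}(V) = {ζ, κ} ∉ τ ✗.
  V = {[η=θ], [κ]}: π^{-1}(V) = {η, θ, κ} ∉ τ ✗.
  V = {[ζ], [η=θ], [κ]}: π^{-1}(V) = {ζ, η, θ, κ} ∉ τ ✗.
  V = {[ι], [κ]}: π^{-1}(V) = {ι, κ} ∉ τ ✗.
  V = {[ζ], [ι], [κ]}: π^{-1}(V) = {ζ, ι, κ} ∉ τ ✗.
  V = {[η=θ], [ι], [κ]}: π^{-1}(V) = {η, θ, ι, κ} ∉ τ ✗.
  V = {[ζ], [η=θ], [ι], [κ]}: π^{-1}(V) = {ζ, η, θ, ι, κ} ∈ τ ✓.
Open sets in the quotient: τ_Q = {{}, {[ζ], [η=θ], [ι], [κ]}} (2 elements).


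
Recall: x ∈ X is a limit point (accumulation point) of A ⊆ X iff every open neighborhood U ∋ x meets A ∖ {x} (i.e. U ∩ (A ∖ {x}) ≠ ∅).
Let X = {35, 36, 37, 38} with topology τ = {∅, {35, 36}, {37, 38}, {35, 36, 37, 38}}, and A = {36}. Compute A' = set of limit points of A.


A' = {35}

For each x ∈ X, list the open sets U ∈ τ with x ∈ U, then check whether U ∩ (A ∖ {x}) ≠ ∅ for every such U.
  x = 35: opens ∋ x are {35, 36}, {35, 36, 37, 38}; each meets A ∖ {35}, so x IS a limit point.
  x = 36: open {35, 36} ∋ x has {35, 36} ∩ (A ∖ {36}) = ∅, so x is NOT a limit point.
  x = 37: open {37, 38} ∋ x has {37, 38} ∩ (A ∖ {37}) = ∅, so x is NOT a limit point.
  x = 38: open {37, 38} ∋ x has {37, 38} ∩ (A ∖ {38}) = ∅, so x is NOT a limit point.
Collecting: A' = {35}.


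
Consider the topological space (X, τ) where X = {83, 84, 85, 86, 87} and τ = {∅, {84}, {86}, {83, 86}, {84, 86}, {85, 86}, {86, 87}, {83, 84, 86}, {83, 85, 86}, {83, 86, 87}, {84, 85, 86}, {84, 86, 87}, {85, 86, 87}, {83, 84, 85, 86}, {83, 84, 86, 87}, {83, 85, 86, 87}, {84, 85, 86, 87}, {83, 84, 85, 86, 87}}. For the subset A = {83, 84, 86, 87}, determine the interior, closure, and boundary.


int(A) = {83, 84, 86, 87}, cl(A) = {83, 84, 85, 86, 87}, ∂A = {85}.

Closed sets in (X, τ) are complements of opens:
  closed(X, τ) = {∅, {83}, {84}, {85}, {87}, {83, 84}, {83, 85}, {83, 87}, {84, 85}, {84, 87}, {85, 87}, {83, 84, 85}, {83, 84, 87}, {83, 85, 87}, {84, 85, 87}, {83, 84, 85, 87}, {83, 85, 86, 87}, {83, 84, 85, 86, 87}}.
int(A) = ⋃ {U ∈ τ : U ⊆ A}. Opens contained in A: ∅, {84}, {86}, {83, 86}, {84, 86}, {86, 87}, {83, 84, 86}, {83, 86, 87}, {84, 86, 87}, {83, 84, 86, 87}.
Taking the union of these: int(A) = {83, 84, 86, 87}.
cl(A) = ⋂ {C closed : A ⊆ C}. Closed sets containing A: {83, 84, 85, 86, 87}.
Intersecting these: cl(A) = {83, 84, 85, 86, 87}.
∂A = cl(A) ∖ int(A) = {83, 84, 85, 86, 87} ∖ {83, 84, 86, 87} = {85}.


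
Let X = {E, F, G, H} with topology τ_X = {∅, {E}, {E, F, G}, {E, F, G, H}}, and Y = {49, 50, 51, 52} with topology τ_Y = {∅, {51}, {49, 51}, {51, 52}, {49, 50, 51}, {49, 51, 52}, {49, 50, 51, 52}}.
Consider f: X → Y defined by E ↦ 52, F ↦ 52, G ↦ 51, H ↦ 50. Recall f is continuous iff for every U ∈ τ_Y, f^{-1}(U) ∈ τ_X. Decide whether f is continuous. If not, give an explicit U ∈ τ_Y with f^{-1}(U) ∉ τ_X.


f is NOT continuous.

Compute f^{-1}(U) for each U ∈ τ_Y:
  U = ∅: f^{-1}(U) = ∅ ∈ τ_X ✓.
  U = {51}: f^{-1}(U) = {G} ∉ τ_X ✗.
  U = {49, 51}: f^{-1}(U) = {G} ∉ τ_X ✗.
  U = {51, 52}: f^{-1}(U) = {E, F, G} ∈ τ_X ✓.
  U = {49, 50, 51}: f^{-1}(U) = {G, H} ∉ τ_X ✗.
  U = {49, 51, 52}: f^{-1}(U) = {E, F, G} ∈ τ_X ✓.
  U = {49, 50, 51, 52}: f^{-1}(U) = {E, F, G, H} ∈ τ_X ✓.
Found U = {51} with f^{-1}(U) = {G} not in τ_X. Therefore f is NOT continuous.


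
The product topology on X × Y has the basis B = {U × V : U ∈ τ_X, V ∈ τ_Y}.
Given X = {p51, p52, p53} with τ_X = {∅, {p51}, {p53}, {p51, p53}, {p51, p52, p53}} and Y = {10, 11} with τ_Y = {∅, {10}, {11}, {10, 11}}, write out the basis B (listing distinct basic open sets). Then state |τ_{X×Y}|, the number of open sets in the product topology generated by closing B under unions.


Basis B = {∅ × ∅, {p51} × {10}, {p51} × {11}, {p53} × {10}, {p53} × {11}, {p51} × {10, 11}, {p51, p53} × {10}, {p51, p53} × {11}, {p53} × {10, 11}, {p51, p52, p53} × {10}, {p51, p52, p53} × {11}, {p51, p53} × {10, 11}, {p51, p52, p53} × {10, 11}}; |τ_{X×Y}| = 25.

Enumerate products U × V with U ∈ τ_X, V ∈ τ_Y (deduplicated):
  ∅ × ∅ = {} (∅)
  {p51} × {10} = {(p51,10)}
  {p51} × {11} = {(p51,11)}
  {p53} × {10} = {(p53,10)}
  {p53} × {11} = {(p53,11)}
  {p51} × {10, 11} = {(p51,10), (p51,11)}
  {p51, p53} × {10} = {(p51,10), (p53,10)}
  {p51, p53} × {11} = {(p51,11), (p53,11)}
  {p53} × {10, 11} = {(p53,10), (p53,11)}
  {p51, p52, p53} × {10} = {(p51,10), (p52,10), (p53,10)}
  {p51, p52, p53} × {11} = {(p51,11), (p52,11), (p53,11)}
  {p51, p53} × {10, 11} = {(p51,10), (p51,11), (p53,10), (p53,11)}
  {p51, p52, p53} × {10, 11} = {(p51,10), (p51,11), (p52,10), (p52,11), (p53,10), (p53,11)}
These 13 distinct sets form the basis B.
Close under arbitrary unions to get τ_{X×Y}; counting gives |τ_{X×Y}| = 25.


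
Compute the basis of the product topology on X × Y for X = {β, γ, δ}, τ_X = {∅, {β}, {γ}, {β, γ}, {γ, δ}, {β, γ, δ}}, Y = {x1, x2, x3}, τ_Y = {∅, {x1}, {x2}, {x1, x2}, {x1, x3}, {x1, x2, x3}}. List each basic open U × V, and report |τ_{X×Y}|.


Basis B = {∅ × ∅, {β} × {x1}, {β} × {x2}, {γ} × {x1}, {γ} × {x2}, {β} × {x1, x2}, {β} × {x1, x3}, {β, γ} × {x1}, {β, γ} × {x2}, {γ} × {x1, x2}, {γ} × {x1, x3}, {γ, δ} × {x1}, {γ, δ} × {x2}, {β} × {x1, x2, x3}, {β, γ, δ} × {x1}, {β, γ, δ} × {x2}, {γ} × {x1, x2, x3}, {β, γ} × {x1, x2}, {β, γ} × {x1, x3}, {γ, δ} × {x1, x2}, {γ, δ} × {x1, x3}, {β, γ} × {x1, x2, x3}, {β, γ, δ} × {x1, x2}, {β, γ, δ} × {x1, x3}, {γ, δ} × {x1, x2, x3}, {β, γ, δ} × {x1, x2, x3}}; |τ_{X×Y}| = 108.

Enumerate products U × V with U ∈ τ_X, V ∈ τ_Y (deduplicated):
  ∅ × ∅ = {} (∅)
  {β} × {x1} = {(β,x1)}
  {β} × {x2} = {(β,x2)}
  {γ} × {x1} = {(γ,x1)}
  {γ} × {x2} = {(γ,x2)}
  {β} × {x1, x2} = {(β,x1), (β,x2)}
  {β} × {x1, x3} = {(β,x1), (β,x3)}
  {β, γ} × {x1} = {(β,x1), (γ,x1)}
  {β, γ} × {x2} = {(β,x2), (γ,x2)}
  {γ} × {x1, x2} = {(γ,x1), (γ,x2)}
  {γ} × {x1, x3} = {(γ,x1), (γ,x3)}
  {γ, δ} × {x1} = {(γ,x1), (δ,x1)}
  {γ, δ} × {x2} = {(γ,x2), (δ,x2)}
  {β} × {x1, x2, x3} = {(β,x1), (β,x2), (β,x3)}
  {β, γ, δ} × {x1} = {(β,x1), (γ,x1), (δ,x1)}
  {β, γ, δ} × {x2} = {(β,x2), (γ,x2), (δ,x2)}
  {γ} × {x1, x2, x3} = {(γ,x1), (γ,x2), (γ,x3)}
  {β, γ} × {x1, x2} = {(β,x1), (β,x2), (γ,x1), (γ,x2)}
  {β, γ} × {x1, x3} = {(β,x1), (β,x3), (γ,x1), (γ,x3)}
  {γ, δ} × {x1, x2} = {(γ,x1), (γ,x2), (δ,x1), (δ,x2)}
  {γ, δ} × {x1, x3} = {(γ,x1), (γ,x3), (δ,x1), (δ,x3)}
  {β, γ} × {x1, x2, x3} = {(β,x1), (β,x2), (β,x3), (γ,x1), (γ,x2), (γ,x3)}
  {β, γ, δ} × {x1, x2} = {(β,x1), (β,x2), (γ,x1), (γ,x2), (δ,x1), (δ,x2)}
  {β, γ, δ} × {x1, x3} = {(β,x1), (β,x3), (γ,x1), (γ,x3), (δ,x1), (δ,x3)}
  {γ, δ} × {x1, x2, x3} = {(γ,x1), (γ,x2), (γ,x3), (δ,x1), (δ,x2), (δ,x3)}
  {β, γ, δ} × {x1, x2, x3} = {(β,x1), (β,x2), (β,x3), (γ,x1), (γ,x2), (γ,x3), (δ,x1), (δ,x2), (δ,x3)}
These 26 distinct sets form the basis B.
Close under arbitrary unions to get τ_{X×Y}; counting gives |τ_{X×Y}| = 108.


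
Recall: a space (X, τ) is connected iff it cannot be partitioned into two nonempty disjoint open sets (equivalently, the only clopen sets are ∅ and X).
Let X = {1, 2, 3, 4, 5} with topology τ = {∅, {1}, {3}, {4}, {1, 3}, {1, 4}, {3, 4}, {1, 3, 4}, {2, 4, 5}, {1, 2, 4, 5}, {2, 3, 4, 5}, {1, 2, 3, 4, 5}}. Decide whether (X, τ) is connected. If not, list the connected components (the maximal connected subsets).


(X, τ) is disconnected; components = [{1}, {3}, {2, 4, 5}].

Find clopen sets (U ∈ τ with X ∖ U ∈ τ):
  U = ∅, X ∖ U = {1, 2, 3, 4, 5} — both open, so U is clopen.
  U = {1}, X ∖ U = {2, 3, 4, 5} — both open, so U is clopen.
  U = {3}, X ∖ U = {1, 2, 4, 5} — both open, so U is clopen.
  U = {1, 3}, X ∖ U = {2, 4, 5} — both open, so U is clopen.
  U = {2, 4, 5}, X ∖ U = {1, 3} — both open, so U is clopen.
  U = {1, 2, 4, 5}, X ∖ U = {3} — both open, so U is clopen.
  U = {2, 3, 4, 5}, X ∖ U = {1} — both open, so U is clopen.
  U = {1, 2, 3, 4, 5}, X ∖ U = ∅ — both open, so U is clopen.
Nontrivial clopen(s) exist: e.g. {2, 4, 5}. So (X, τ) is disconnected.
Compute connected components by grouping points that agree on all clopens:
  component: {1}
  component: {3}
  component: {2, 4, 5}


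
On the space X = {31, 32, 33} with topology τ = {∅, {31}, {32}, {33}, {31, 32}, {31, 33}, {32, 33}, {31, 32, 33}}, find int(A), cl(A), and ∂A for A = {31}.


int(A) = {31}, cl(A) = {31}, ∂A = ∅.

Closed sets in (X, τ) are complements of opens:
  closed(X, τ) = {∅, {31}, {32}, {33}, {31, 32}, {31, 33}, {32, 33}, {31, 32, 33}}.
int(A) = ⋃ {U ∈ τ : U ⊆ A}. Opens contained in A: ∅, {31}.
Taking the union of these: int(A) = {31}.
cl(A) = ⋂ {C closed : A ⊆ C}. Closed sets containing A: {31}, {31, 32}, {31, 33}, {31, 32, 33}.
Intersecting these: cl(A) = {31}.
∂A = cl(A) ∖ int(A) = {31} ∖ {31} = ∅.


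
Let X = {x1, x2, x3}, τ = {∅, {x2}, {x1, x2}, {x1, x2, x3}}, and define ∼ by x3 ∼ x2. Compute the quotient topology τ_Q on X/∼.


X/∼ = {[x1], [x2=x3]}; |τ_Q| = 2.

Equivalence classes: [x1], [x2=x3].
Quotient map π: X → X/∼ sends x1 ↦ [x1], x2 ↦ [x2=x3], x3 ↦ [x2=x3].
For each subset V ⊆ X/∼, compute π^{-1}(V) ⊆ X and check whether π^{-1}(V) ∈ τ. V is open in τ_Q iff π^{-1}(V) ∈ τ.
  V = {}: π^{-1}(V) = ∅ ∈ τ ✓.
  V = {[x1]}: π^{-1}(V) = {x1} ∉ τ ✗.
  V = {[x2=x3]}: π^{-1}(V) = {x2, x3} ∉ τ ✗.
  V = {[x1], [x2=x3]}: π^{-1}(V) = {x1, x2, x3} ∈ τ ✓.
Open sets in the quotient: τ_Q = {{}, {[x1], [x2=x3]}} (2 elements).


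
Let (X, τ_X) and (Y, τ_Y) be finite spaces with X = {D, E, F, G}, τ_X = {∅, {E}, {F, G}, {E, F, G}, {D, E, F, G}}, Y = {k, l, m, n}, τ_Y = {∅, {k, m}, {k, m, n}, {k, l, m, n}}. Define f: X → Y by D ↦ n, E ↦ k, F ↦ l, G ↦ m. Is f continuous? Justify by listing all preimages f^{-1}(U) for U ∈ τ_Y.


f is NOT continuous.

Compute f^{-1}(U) for each U ∈ τ_Y:
  U = ∅: f^{-1}(U) = ∅ ∈ τ_X ✓.
  U = {k, m}: f^{-1}(U) = {E, G} ∉ τ_X ✗.
  U = {k, m, n}: f^{-1}(U) = {D, E, G} ∉ τ_X ✗.
  U = {k, l, m, n}: f^{-1}(U) = {D, E, F, G} ∈ τ_X ✓.
Found U = {k, m} with f^{-1}(U) = {E, G} not in τ_X. Therefore f is NOT continuous.


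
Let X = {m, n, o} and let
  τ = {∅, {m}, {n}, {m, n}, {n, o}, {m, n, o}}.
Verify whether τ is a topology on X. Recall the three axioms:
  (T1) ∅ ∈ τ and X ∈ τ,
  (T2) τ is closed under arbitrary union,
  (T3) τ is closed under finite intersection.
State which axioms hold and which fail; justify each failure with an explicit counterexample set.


τ IS a topology on X.

Axiom (T1): ∅ ∈ τ? Yes; X ∈ τ? Yes.
Axiom (T2/T3): check pairwise unions and intersections of members of τ.
All pairwise intersections and unions checked — each lies in τ. Therefore τ satisfies (T1), (T2), (T3): it IS a topology on X.


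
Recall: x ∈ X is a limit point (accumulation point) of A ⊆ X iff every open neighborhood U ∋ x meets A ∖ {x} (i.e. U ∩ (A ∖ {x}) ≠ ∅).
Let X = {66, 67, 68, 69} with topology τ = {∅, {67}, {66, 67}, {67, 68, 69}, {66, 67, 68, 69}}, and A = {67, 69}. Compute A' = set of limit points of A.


A' = {66, 68, 69}

For each x ∈ X, list the open sets U ∈ τ with x ∈ U, then check whether U ∩ (A ∖ {x}) ≠ ∅ for every such U.
  x = 66: opens ∋ x are {66, 67}, {66, 67, 68, 69}; each meets A ∖ {66}, so x IS a limit point.
  x = 67: open {67} ∋ x has {67} ∩ (A ∖ {67}) = ∅, so x is NOT a limit point.
  x = 68: opens ∋ x are {67, 68, 69}, {66, 67, 68, 69}; each meets A ∖ {68}, so x IS a limit point.
  x = 69: opens ∋ x are {67, 68, 69}, {66, 67, 68, 69}; each meets A ∖ {69}, so x IS a limit point.
Collecting: A' = {66, 68, 69}.


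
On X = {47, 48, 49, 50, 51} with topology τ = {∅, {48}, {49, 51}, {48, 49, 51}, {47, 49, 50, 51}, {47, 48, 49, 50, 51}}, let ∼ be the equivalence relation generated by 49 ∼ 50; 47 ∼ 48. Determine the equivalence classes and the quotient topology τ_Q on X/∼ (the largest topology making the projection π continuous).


X/∼ = {[47=48], [49=50], [51]}; |τ_Q| = 2.

Equivalence classes: [47=48], [49=50], [51].
Quotient map π: X → X/∼ sends 47 ↦ [47=48], 48 ↦ [47=48], 49 ↦ [49=50], 50 ↦ [49=50], 51 ↦ [51].
For each subset V ⊆ X/∼, compute π^{-1}(V) ⊆ X and check whether π^{-1}(V) ∈ τ. V is open in τ_Q iff π^{-1}(V) ∈ τ.
  V = {}: π^{-1}(V) = ∅ ∈ τ ✓.
  V = {[47=48]}: π^{-1}(V) = {47, 48} ∉ τ ✗.
  V = {[49=50]}: π^{-1}(V) = {49, 50} ∉ τ ✗.
  V = {[47=48], [49=50]}: π^{-1}(V) = {47, 48, 49, 50} ∉ τ ✗.
  V = {[51]}: π^{-1}(V) = {51} ∉ τ ✗.
  V = {[47=48], [51]}: π^{-1}(V) = {47, 48, 51} ∉ τ ✗.
  V = {[49=50], [51]}: π^{-1}(V) = {49, 50, 51} ∉ τ ✗.
  V = {[47=48], [49=50], [51]}: π^{-1}(V) = {47, 48, 49, 50, 51} ∈ τ ✓.
Open sets in the quotient: τ_Q = {{}, {[47=48], [49=50], [51]}} (2 elements).


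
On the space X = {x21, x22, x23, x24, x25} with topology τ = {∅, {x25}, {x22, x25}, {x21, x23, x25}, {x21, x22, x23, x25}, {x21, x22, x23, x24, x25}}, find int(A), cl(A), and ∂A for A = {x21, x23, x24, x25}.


int(A) = {x21, x23, x25}, cl(A) = {x21, x22, x23, x24, x25}, ∂A = {x22, x24}.

Closed sets in (X, τ) are complements of opens:
  closed(X, τ) = {∅, {x24}, {x22, x24}, {x21, x23, x24}, {x21, x22, x23, x24}, {x21, x22, x23, x24, x25}}.
int(A) = ⋃ {U ∈ τ : U ⊆ A}. Opens contained in A: ∅, {x25}, {x21, x23, x25}.
Taking the union of these: int(A) = {x21, x23, x25}.
cl(A) = ⋂ {C closed : A ⊆ C}. Closed sets containing A: {x21, x22, x23, x24, x25}.
Intersecting these: cl(A) = {x21, x22, x23, x24, x25}.
∂A = cl(A) ∖ int(A) = {x21, x22, x23, x24, x25} ∖ {x21, x23, x25} = {x22, x24}.


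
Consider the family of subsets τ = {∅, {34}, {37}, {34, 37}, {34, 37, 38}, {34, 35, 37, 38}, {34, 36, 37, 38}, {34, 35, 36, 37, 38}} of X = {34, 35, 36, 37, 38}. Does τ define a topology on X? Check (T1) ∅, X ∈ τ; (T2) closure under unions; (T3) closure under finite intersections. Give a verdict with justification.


τ IS a topology on X.

Axiom (T1): ∅ ∈ τ? Yes; X ∈ τ? Yes.
Axiom (T2/T3): check pairwise unions and intersections of members of τ.
All pairwise intersections and unions checked — each lies in τ. Therefore τ satisfies (T1), (T2), (T3): it IS a topology on X.


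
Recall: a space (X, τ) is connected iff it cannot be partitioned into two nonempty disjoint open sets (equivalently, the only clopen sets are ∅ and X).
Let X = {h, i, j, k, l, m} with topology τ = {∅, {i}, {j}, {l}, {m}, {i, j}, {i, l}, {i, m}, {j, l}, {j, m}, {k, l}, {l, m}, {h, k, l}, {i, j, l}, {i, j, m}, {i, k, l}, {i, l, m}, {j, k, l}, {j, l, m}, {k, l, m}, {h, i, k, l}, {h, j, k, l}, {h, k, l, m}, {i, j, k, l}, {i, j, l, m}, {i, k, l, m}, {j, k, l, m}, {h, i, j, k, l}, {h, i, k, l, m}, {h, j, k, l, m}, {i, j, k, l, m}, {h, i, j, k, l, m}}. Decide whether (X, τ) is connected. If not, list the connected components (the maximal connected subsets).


(X, τ) is disconnected; components = [{i}, {j}, {m}, {h, k, l}].

Find clopen sets (U ∈ τ with X ∖ U ∈ τ):
  U = ∅, X ∖ U = {h, i, j, k, l, m} — both open, so U is clopen.
  U = {i}, X ∖ U = {h, j, k, l, m} — both open, so U is clopen.
  U = {j}, X ∖ U = {h, i, k, l, m} — both open, so U is clopen.
  U = {m}, X ∖ U = {h, i, j, k, l} — both open, so U is clopen.
  U = {i, j}, X ∖ U = {h, k, l, m} — both open, so U is clopen.
  U = {i, m}, X ∖ U = {h, j, k, l} — both open, so U is clopen.
  U = {j, m}, X ∖ U = {h, i, k, l} — both open, so U is clopen.
  U = {h, k, l}, X ∖ U = {i, j, m} — both open, so U is clopen.
  U = {i, j, m}, X ∖ U = {h, k, l} — both open, so U is clopen.
  U = {h, i, k, l}, X ∖ U = {j, m} — both open, so U is clopen.
  U = {h, j, k, l}, X ∖ U = {i, m} — both open, so U is clopen.
  U = {h, k, l, m}, X ∖ U = {i, j} — both open, so U is clopen.
  U = {h, i, j, k, l}, X ∖ U = {m} — both open, so U is clopen.
  U = {h, i, k, l, m}, X ∖ U = {j} — both open, so U is clopen.
  U = {h, j, k, l, m}, X ∖ U = {i} — both open, so U is clopen.
  U = {h, i, j, k, l, m}, X ∖ U = ∅ — both open, so U is clopen.
Nontrivial clopen(s) exist: e.g. {h, k, l, m}. So (X, τ) is disconnected.
Compute connected components by grouping points that agree on all clopens:
  component: {i}
  component: {j}
  component: {m}
  component: {h, k, l}


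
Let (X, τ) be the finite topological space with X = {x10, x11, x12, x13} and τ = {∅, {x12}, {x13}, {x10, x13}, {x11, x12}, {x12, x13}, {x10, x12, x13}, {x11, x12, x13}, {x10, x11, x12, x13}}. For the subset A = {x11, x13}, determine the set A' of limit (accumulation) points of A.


A' = {x10}

For each x ∈ X, list the open sets U ∈ τ with x ∈ U, then check whether U ∩ (A ∖ {x}) ≠ ∅ for every such U.
  x = x10: opens ∋ x are {x10, x13}, {x10, x12, x13}, {x10, x11, x12, x13}; each meets A ∖ {x10}, so x IS a limit point.
  x = x11: open {x11, x12} ∋ x has {x11, x12} ∩ (A ∖ {x11}) = ∅, so x is NOT a limit point.
  x = x12: open {x12} ∋ x has {x12} ∩ (A ∖ {x12}) = ∅, so x is NOT a limit point.
  x = x13: open {x13} ∋ x has {x13} ∩ (A ∖ {x13}) = ∅, so x is NOT a limit point.
Collecting: A' = {x10}.


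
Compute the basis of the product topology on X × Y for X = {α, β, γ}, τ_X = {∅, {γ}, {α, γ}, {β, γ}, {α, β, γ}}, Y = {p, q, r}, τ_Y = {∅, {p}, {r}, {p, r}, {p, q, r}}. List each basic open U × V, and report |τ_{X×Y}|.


Basis B = {∅ × ∅, {γ} × {p}, {γ} × {r}, {α, γ} × {p}, {α, γ} × {r}, {β, γ} × {p}, {β, γ} × {r}, {γ} × {p, r}, {α, β, γ} × {p}, {α, β, γ} × {r}, {γ} × {p, q, r}, {α, γ} × {p, r}, {β, γ} × {p, r}, {α, γ} × {p, q, r}, {α, β, γ} × {p, r}, {β, γ} × {p, q, r}, {α, β, γ} × {p, q, r}}; |τ_{X×Y}| = 50.

Enumerate products U × V with U ∈ τ_X, V ∈ τ_Y (deduplicated):
  ∅ × ∅ = {} (∅)
  {γ} × {p} = {(γ,p)}
  {γ} × {r} = {(γ,r)}
  {α, γ} × {p} = {(α,p), (γ,p)}
  {α, γ} × {r} = {(α,r), (γ,r)}
  {β, γ} × {p} = {(β,p), (γ,p)}
  {β, γ} × {r} = {(β,r), (γ,r)}
  {γ} × {p, r} = {(γ,p), (γ,r)}
  {α, β, γ} × {p} = {(α,p), (β,p), (γ,p)}
  {α, β, γ} × {r} = {(α,r), (β,r), (γ,r)}
  {γ} × {p, q, r} = {(γ,p), (γ,q), (γ,r)}
  {α, γ} × {p, r} = {(α,p), (α,r), (γ,p), (γ,r)}
  {β, γ} × {p, r} = {(β,p), (β,r), (γ,p), (γ,r)}
  {α, γ} × {p, q, r} = {(α,p), (α,q), (α,r), (γ,p), (γ,q), (γ,r)}
  {α, β, γ} × {p, r} = {(α,p), (α,r), (β,p), (β,r), (γ,p), (γ,r)}
  {β, γ} × {p, q, r} = {(β,p), (β,q), (β,r), (γ,p), (γ,q), (γ,r)}
  {α, β, γ} × {p, q, r} = {(α,p), (α,q), (α,r), (β,p), (β,q), (β,r), (γ,p), (γ,q), (γ,r)}
These 17 distinct sets form the basis B.
Close under arbitrary unions to get τ_{X×Y}; counting gives |τ_{X×Y}| = 50.


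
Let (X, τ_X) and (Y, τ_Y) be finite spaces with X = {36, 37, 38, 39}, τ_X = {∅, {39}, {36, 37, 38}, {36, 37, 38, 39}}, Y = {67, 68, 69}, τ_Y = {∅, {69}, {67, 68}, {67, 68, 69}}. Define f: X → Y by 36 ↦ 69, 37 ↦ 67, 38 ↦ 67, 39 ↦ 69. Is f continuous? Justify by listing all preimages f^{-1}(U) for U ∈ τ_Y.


f is NOT continuous.

Compute f^{-1}(U) for each U ∈ τ_Y:
  U = ∅: f^{-1}(U) = ∅ ∈ τ_X ✓.
  U = {69}: f^{-1}(U) = {36, 39} ∉ τ_X ✗.
  U = {67, 68}: f^{-1}(U) = {37, 38} ∉ τ_X ✗.
  U = {67, 68, 69}: f^{-1}(U) = {36, 37, 38, 39} ∈ τ_X ✓.
Found U = {69} with f^{-1}(U) = {36, 39} not in τ_X. Therefore f is NOT continuous.


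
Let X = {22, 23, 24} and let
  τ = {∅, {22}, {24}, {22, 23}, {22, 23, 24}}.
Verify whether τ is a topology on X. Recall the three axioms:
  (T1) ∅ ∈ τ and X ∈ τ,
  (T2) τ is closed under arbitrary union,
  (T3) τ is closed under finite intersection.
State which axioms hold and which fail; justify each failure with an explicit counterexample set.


τ is NOT a topology on X.

Axiom (T1): ∅ ∈ τ? Yes; X ∈ τ? Yes.
Axiom (T2/T3): check pairwise unions and intersections of members of τ.
Counterexample for (T2): {22} ∪ {24} = {22, 24} ∉ τ. Therefore τ is NOT a topology.


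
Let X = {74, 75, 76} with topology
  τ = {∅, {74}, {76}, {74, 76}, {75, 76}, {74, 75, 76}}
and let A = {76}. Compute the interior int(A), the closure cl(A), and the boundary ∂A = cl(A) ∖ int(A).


int(A) = {76}, cl(A) = {75, 76}, ∂A = {75}.

Closed sets in (X, τ) are complements of opens:
  closed(X, τ) = {∅, {74}, {75}, {74, 75}, {75, 76}, {74, 75, 76}}.
int(A) = ⋃ {U ∈ τ : U ⊆ A}. Opens contained in A: ∅, {76}.
Taking the union of these: int(A) = {76}.
cl(A) = ⋂ {C closed : A ⊆ C}. Closed sets containing A: {75, 76}, {74, 75, 76}.
Intersecting these: cl(A) = {75, 76}.
∂A = cl(A) ∖ int(A) = {75, 76} ∖ {76} = {75}.


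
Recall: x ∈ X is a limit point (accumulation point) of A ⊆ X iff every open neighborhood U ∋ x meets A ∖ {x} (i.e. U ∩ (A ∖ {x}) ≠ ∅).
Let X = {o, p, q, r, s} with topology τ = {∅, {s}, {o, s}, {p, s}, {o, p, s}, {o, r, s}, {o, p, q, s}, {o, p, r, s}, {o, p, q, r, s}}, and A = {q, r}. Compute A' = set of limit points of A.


A' = ∅

For each x ∈ X, list the open sets U ∈ τ with x ∈ U, then check whether U ∩ (A ∖ {x}) ≠ ∅ for every such U.
  x = o: open {o, s} ∋ x has {o, s} ∩ (A ∖ {o}) = ∅, so x is NOT a limit point.
  x = p: open {p, s} ∋ x has {p, s} ∩ (A ∖ {p}) = ∅, so x is NOT a limit point.
  x = q: open {o, p, q, s} ∋ x has {o, p, q, s} ∩ (A ∖ {q}) = ∅, so x is NOT a limit point.
  x = r: open {o, r, s} ∋ x has {o, r, s} ∩ (A ∖ {r}) = ∅, so x is NOT a limit point.
  x = s: open {s} ∋ x has {s} ∩ (A ∖ {s}) = ∅, so x is NOT a limit point.
Collecting: A' = ∅.


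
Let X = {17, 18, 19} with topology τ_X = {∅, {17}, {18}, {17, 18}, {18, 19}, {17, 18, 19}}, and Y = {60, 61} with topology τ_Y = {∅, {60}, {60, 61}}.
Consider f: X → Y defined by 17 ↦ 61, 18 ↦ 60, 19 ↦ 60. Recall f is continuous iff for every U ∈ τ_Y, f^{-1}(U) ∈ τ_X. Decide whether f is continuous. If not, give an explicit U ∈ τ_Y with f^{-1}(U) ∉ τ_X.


f IS continuous.

Compute f^{-1}(U) for each U ∈ τ_Y:
  U = ∅: f^{-1}(U) = ∅ ∈ τ_X ✓.
  U = {60}: f^{-1}(U) = {18, 19} ∈ τ_X ✓.
  U = {60, 61}: f^{-1}(U) = {17, 18, 19} ∈ τ_X ✓.
Every preimage lies in τ_X, so f IS continuous.


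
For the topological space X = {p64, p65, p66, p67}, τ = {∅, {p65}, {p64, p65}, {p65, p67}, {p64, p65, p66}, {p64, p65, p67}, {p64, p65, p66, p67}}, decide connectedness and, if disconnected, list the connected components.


(X, τ) is connected.

Find clopen sets (U ∈ τ with X ∖ U ∈ τ):
  U = ∅, X ∖ U = {p64, p65, p66, p67} — both open, so U is clopen.
  U = {p64, p65, p66, p67}, X ∖ U = ∅ — both open, so U is clopen.
Only trivial clopens (∅ and X) exist, so (X, τ) is connected.
Compute connected components by grouping points that agree on all clopens:
  component: {p64, p65, p66, p67}


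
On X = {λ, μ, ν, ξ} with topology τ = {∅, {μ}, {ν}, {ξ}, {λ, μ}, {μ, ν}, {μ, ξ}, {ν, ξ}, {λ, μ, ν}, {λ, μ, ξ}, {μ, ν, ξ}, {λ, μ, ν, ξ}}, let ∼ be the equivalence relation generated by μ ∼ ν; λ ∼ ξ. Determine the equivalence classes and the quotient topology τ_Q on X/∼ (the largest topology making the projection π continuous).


X/∼ = {[λ=ξ], [μ=ν]}; |τ_Q| = 3.

Equivalence classes: [λ=ξ], [μ=ν].
Quotient map π: X → X/∼ sends λ ↦ [λ=ξ], μ ↦ [μ=ν], ν ↦ [μ=ν], ξ ↦ [λ=ξ].
For each subset V ⊆ X/∼, compute π^{-1}(V) ⊆ X and check whether π^{-1}(V) ∈ τ. V is open in τ_Q iff π^{-1}(V) ∈ τ.
  V = {}: π^{-1}(V) = ∅ ∈ τ ✓.
  V = {[λ=ξ]}: π^{-1}(V) = {λ, ξ} ∉ τ ✗.
  V = {[μ=ν]}: π^{-1}(V) = {μ, ν} ∈ τ ✓.
  V = {[λ=ξ], [μ=ν]}: π^{-1}(V) = {λ, μ, ν, ξ} ∈ τ ✓.
Open sets in the quotient: τ_Q = {{}, {[μ=ν]}, {[λ=ξ], [μ=ν]}} (3 elements).


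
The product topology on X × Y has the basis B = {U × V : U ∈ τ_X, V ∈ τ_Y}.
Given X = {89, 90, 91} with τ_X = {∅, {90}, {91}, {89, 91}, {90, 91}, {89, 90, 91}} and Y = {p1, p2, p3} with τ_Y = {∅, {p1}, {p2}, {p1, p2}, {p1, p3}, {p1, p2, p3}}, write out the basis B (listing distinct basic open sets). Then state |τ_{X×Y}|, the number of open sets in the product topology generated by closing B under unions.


Basis B = {∅ × ∅, {90} × {p1}, {90} × {p2}, {91} × {p1}, {91} × {p2}, {89, 91} × {p1}, {89, 91} × {p2}, {90} × {p1, p2}, {90} × {p1, p3}, {90, 91} × {p1}, {90, 91} × {p2}, {91} × {p1, p2}, {91} × {p1, p3}, {89, 90, 91} × {p1}, {89, 90, 91} × {p2}, {90} × {p1, p2, p3}, {91} × {p1, p2, p3}, {89, 91} × {p1, p2}, {89, 91} × {p1, p3}, {90, 91} × {p1, p2}, {90, 91} × {p1, p3}, {89, 91} × {p1, p2, p3}, {89, 90, 91} × {p1, p2}, {89, 90, 91} × {p1, p3}, {90, 91} × {p1, p2, p3}, {89, 90, 91} × {p1, p2, p3}}; |τ_{X×Y}| = 108.

Enumerate products U × V with U ∈ τ_X, V ∈ τ_Y (deduplicated):
  ∅ × ∅ = {} (∅)
  {90} × {p1} = {(90,p1)}
  {90} × {p2} = {(90,p2)}
  {91} × {p1} = {(91,p1)}
  {91} × {p2} = {(91,p2)}
  {89, 91} × {p1} = {(89,p1), (91,p1)}
  {89, 91} × {p2} = {(89,p2), (91,p2)}
  {90} × {p1, p2} = {(90,p1), (90,p2)}
  {90} × {p1, p3} = {(90,p1), (90,p3)}
  {90, 91} × {p1} = {(90,p1), (91,p1)}
  {90, 91} × {p2} = {(90,p2), (91,p2)}
  {91} × {p1, p2} = {(91,p1), (91,p2)}
  {91} × {p1, p3} = {(91,p1), (91,p3)}
  {89, 90, 91} × {p1} = {(89,p1), (90,p1), (91,p1)}
  {89, 90, 91} × {p2} = {(89,p2), (90,p2), (91,p2)}
  {90} × {p1, p2, p3} = {(90,p1), (90,p2), (90,p3)}
  {91} × {p1, p2, p3} = {(91,p1), (91,p2), (91,p3)}
  {89, 91} × {p1, p2} = {(89,p1), (89,p2), (91,p1), (91,p2)}
  {89, 91} × {p1, p3} = {(89,p1), (89,p3), (91,p1), (91,p3)}
  {90, 91} × {p1, p2} = {(90,p1), (90,p2), (91,p1), (91,p2)}
  {90, 91} × {p1, p3} = {(90,p1), (90,p3), (91,p1), (91,p3)}
  {89, 91} × {p1, p2, p3} = {(89,p1), (89,p2), (89,p3), (91,p1), (91,p2), (91,p3)}
  {89, 90, 91} × {p1, p2} = {(89,p1), (89,p2), (90,p1), (90,p2), (91,p1), (91,p2)}
  {89, 90, 91} × {p1, p3} = {(89,p1), (89,p3), (90,p1), (90,p3), (91,p1), (91,p3)}
  {90, 91} × {p1, p2, p3} = {(90,p1), (90,p2), (90,p3), (91,p1), (91,p2), (91,p3)}
  {89, 90, 91} × {p1, p2, p3} = {(89,p1), (89,p2), (89,p3), (90,p1), (90,p2), (90,p3), (91,p1), (91,p2), (91,p3)}
These 26 distinct sets form the basis B.
Close under arbitrary unions to get τ_{X×Y}; counting gives |τ_{X×Y}| = 108.


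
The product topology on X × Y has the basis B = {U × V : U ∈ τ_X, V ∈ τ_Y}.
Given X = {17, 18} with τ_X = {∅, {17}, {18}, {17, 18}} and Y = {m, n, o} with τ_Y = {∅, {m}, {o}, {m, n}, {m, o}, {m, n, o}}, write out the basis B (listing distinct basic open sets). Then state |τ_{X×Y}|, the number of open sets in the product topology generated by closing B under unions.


Basis B = {∅ × ∅, {17} × {m}, {17} × {o}, {18} × {m}, {18} × {o}, {17} × {m, n}, {17} × {m, o}, {17, 18} × {m}, {17, 18} × {o}, {18} × {m, n}, {18} × {m, o}, {17} × {m, n, o}, {18} × {m, n, o}, {17, 18} × {m, n}, {17, 18} × {m, o}, {17, 18} × {m, n, o}}; |τ_{X×Y}| = 36.

Enumerate products U × V with U ∈ τ_X, V ∈ τ_Y (deduplicated):
  ∅ × ∅ = {} (∅)
  {17} × {m} = {(17,m)}
  {17} × {o} = {(17,o)}
  {18} × {m} = {(18,m)}
  {18} × {o} = {(18,o)}
  {17} × {m, n} = {(17,m), (17,n)}
  {17} × {m, o} = {(17,m), (17,o)}
  {17, 18} × {m} = {(17,m), (18,m)}
  {17, 18} × {o} = {(17,o), (18,o)}
  {18} × {m, n} = {(18,m), (18,n)}
  {18} × {m, o} = {(18,m), (18,o)}
  {17} × {m, n, o} = {(17,m), (17,n), (17,o)}
  {18} × {m, n, o} = {(18,m), (18,n), (18,o)}
  {17, 18} × {m, n} = {(17,m), (17,n), (18,m), (18,n)}
  {17, 18} × {m, o} = {(17,m), (17,o), (18,m), (18,o)}
  {17, 18} × {m, n, o} = {(17,m), (17,n), (17,o), (18,m), (18,n), (18,o)}
These 16 distinct sets form the basis B.
Close under arbitrary unions to get τ_{X×Y}; counting gives |τ_{X×Y}| = 36.


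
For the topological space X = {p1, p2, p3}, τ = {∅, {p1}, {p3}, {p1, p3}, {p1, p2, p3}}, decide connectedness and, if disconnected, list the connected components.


(X, τ) is connected.

Find clopen sets (U ∈ τ with X ∖ U ∈ τ):
  U = ∅, X ∖ U = {p1, p2, p3} — both open, so U is clopen.
  U = {p1, p2, p3}, X ∖ U = ∅ — both open, so U is clopen.
Only trivial clopens (∅ and X) exist, so (X, τ) is connected.
Compute connected components by grouping points that agree on all clopens:
  component: {p1, p2, p3}


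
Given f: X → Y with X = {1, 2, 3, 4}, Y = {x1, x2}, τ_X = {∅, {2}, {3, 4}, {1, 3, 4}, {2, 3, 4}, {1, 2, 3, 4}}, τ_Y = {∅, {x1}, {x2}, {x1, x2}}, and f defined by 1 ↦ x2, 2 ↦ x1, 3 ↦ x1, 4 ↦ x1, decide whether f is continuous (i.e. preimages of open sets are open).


f is NOT continuous.

Compute f^{-1}(U) for each U ∈ τ_Y:
  U = ∅: f^{-1}(U) = ∅ ∈ τ_X ✓.
  U = {x1}: f^{-1}(U) = {2, 3, 4} ∈ τ_X ✓.
  U = {x2}: f^{-1}(U) = {1} ∉ τ_X ✗.
  U = {x1, x2}: f^{-1}(U) = {1, 2, 3, 4} ∈ τ_X ✓.
Found U = {x2} with f^{-1}(U) = {1} not in τ_X. Therefore f is NOT continuous.


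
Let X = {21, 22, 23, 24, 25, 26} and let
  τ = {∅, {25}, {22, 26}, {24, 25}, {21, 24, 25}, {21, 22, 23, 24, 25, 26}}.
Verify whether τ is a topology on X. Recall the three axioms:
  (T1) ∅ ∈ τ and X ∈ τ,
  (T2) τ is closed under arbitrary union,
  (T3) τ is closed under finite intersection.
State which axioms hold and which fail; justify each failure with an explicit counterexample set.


τ is NOT a topology on X.

Axiom (T1): ∅ ∈ τ? Yes; X ∈ τ? Yes.
Axiom (T2/T3): check pairwise unions and intersections of members of τ.
Counterexample for (T2): {25} ∪ {22, 26} = {22, 25, 26} ∉ τ. Therefore τ is NOT a topology.


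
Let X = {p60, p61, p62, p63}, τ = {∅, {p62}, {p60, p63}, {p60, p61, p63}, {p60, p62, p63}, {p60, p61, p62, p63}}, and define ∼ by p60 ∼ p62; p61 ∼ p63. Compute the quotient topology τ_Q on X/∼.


X/∼ = {[p60=p62], [p61=p63]}; |τ_Q| = 2.

Equivalence classes: [p60=p62], [p61=p63].
Quotient map π: X → X/∼ sends p60 ↦ [p60=p62], p61 ↦ [p61=p63], p62 ↦ [p60=p62], p63 ↦ [p61=p63].
For each subset V ⊆ X/∼, compute π^{-1}(V) ⊆ X and check whether π^{-1}(V) ∈ τ. V is open in τ_Q iff π^{-1}(V) ∈ τ.
  V = {}: π^{-1}(V) = ∅ ∈ τ ✓.
  V = {[p60=p62]}: π^{-1}(V) = {p60, p62} ∉ τ ✗.
  V = {[p61=p63]}: π^{-1}(V) = {p61, p63} ∉ τ ✗.
  V = {[p60=p62], [p61=p63]}: π^{-1}(V) = {p60, p61, p62, p63} ∈ τ ✓.
Open sets in the quotient: τ_Q = {{}, {[p60=p62], [p61=p63]}} (2 elements).


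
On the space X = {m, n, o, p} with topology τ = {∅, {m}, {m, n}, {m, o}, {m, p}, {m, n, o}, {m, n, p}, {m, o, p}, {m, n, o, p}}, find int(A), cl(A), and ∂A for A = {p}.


int(A) = ∅, cl(A) = {p}, ∂A = {p}.

Closed sets in (X, τ) are complements of opens:
  closed(X, τ) = {∅, {n}, {o}, {p}, {n, o}, {n, p}, {o, p}, {n, o, p}, {m, n, o, p}}.
int(A) = ⋃ {U ∈ τ : U ⊆ A}. Opens contained in A: ∅.
Taking the union of these: int(A) = ∅.
cl(A) = ⋂ {C closed : A ⊆ C}. Closed sets containing A: {p}, {n, p}, {o, p}, {n, o, p}, {m, n, o, p}.
Intersecting these: cl(A) = {p}.
∂A = cl(A) ∖ int(A) = {p} ∖ ∅ = {p}.


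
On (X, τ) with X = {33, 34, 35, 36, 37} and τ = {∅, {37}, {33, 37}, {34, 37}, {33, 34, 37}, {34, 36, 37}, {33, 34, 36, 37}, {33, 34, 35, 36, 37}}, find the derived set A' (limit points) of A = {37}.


A' = {33, 34, 35, 36}

For each x ∈ X, list the open sets U ∈ τ with x ∈ U, then check whether U ∩ (A ∖ {x}) ≠ ∅ for every such U.
  x = 33: opens ∋ x are {33, 37}, {33, 34, 37}, {33, 34, 36, 37}, {33, 34, 35, 36, 37}; each meets A ∖ {33}, so x IS a limit point.
  x = 34: opens ∋ x are {34, 37}, {33, 34, 37}, {34, 36, 37}, {33, 34, 36, 37}, {33, 34, 35, 36, 37}; each meets A ∖ {34}, so x IS a limit point.
  x = 35: opens ∋ x are {33, 34, 35, 36, 37}; each meets A ∖ {35}, so x IS a limit point.
  x = 36: opens ∋ x are {34, 36, 37}, {33, 34, 36, 37}, {33, 34, 35, 36, 37}; each meets A ∖ {36}, so x IS a limit point.
  x = 37: open {37} ∋ x has {37} ∩ (A ∖ {37}) = ∅, so x is NOT a limit point.
Collecting: A' = {33, 34, 35, 36}.


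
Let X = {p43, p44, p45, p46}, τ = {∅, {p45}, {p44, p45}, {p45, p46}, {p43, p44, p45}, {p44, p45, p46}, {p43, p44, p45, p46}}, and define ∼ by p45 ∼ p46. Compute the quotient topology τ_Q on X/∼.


X/∼ = {[p43], [p44], [p45=p46]}; |τ_Q| = 4.

Equivalence classes: [p43], [p44], [p45=p46].
Quotient map π: X → X/∼ sends p43 ↦ [p43], p44 ↦ [p44], p45 ↦ [p45=p46], p46 ↦ [p45=p46].
For each subset V ⊆ X/∼, compute π^{-1}(V) ⊆ X and check whether π^{-1}(V) ∈ τ. V is open in τ_Q iff π^{-1}(V) ∈ τ.
  V = {}: π^{-1}(V) = ∅ ∈ τ ✓.
  V = {[p43]}: π^{-1}(V) = {p43} ∉ τ ✗.
  V = {[p44]}: π^{-1}(V) = {p44} ∉ τ ✗.
  V = {[p43], [p44]}: π^{-1}(V) = {p43, p44} ∉ τ ✗.
  V = {[p45=p46]}: π^{-1}(V) = {p45, p46} ∈ τ ✓.
  V = {[p43], [p45=p46]}: π^{-1}(V) = {p43, p45, p46} ∉ τ ✗.
  V = {[p44], [p45=p46]}: π^{-1}(V) = {p44, p45, p46} ∈ τ ✓.
  V = {[p43], [p44], [p45=p46]}: π^{-1}(V) = {p43, p44, p45, p46} ∈ τ ✓.
Open sets in the quotient: τ_Q = {{}, {[p45=p46]}, {[p44], [p45=p46]}, {[p43], [p44], [p45=p46]}} (4 elements).


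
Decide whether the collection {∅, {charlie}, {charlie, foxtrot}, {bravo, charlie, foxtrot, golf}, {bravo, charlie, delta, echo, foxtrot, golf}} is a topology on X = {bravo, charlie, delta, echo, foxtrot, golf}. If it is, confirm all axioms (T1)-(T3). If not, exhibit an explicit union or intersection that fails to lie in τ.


τ IS a topology on X.

Axiom (T1): ∅ ∈ τ? Yes; X ∈ τ? Yes.
Axiom (T2/T3): check pairwise unions and intersections of members of τ.
All pairwise intersections and unions checked — each lies in τ. Therefore τ satisfies (T1), (T2), (T3): it IS a topology on X.


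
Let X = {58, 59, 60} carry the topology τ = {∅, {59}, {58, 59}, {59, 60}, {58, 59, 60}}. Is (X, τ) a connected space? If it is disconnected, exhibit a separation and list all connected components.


(X, τ) is connected.

Find clopen sets (U ∈ τ with X ∖ U ∈ τ):
  U = ∅, X ∖ U = {58, 59, 60} — both open, so U is clopen.
  U = {58, 59, 60}, X ∖ U = ∅ — both open, so U is clopen.
Only trivial clopens (∅ and X) exist, so (X, τ) is connected.
Compute connected components by grouping points that agree on all clopens:
  component: {58, 59, 60}


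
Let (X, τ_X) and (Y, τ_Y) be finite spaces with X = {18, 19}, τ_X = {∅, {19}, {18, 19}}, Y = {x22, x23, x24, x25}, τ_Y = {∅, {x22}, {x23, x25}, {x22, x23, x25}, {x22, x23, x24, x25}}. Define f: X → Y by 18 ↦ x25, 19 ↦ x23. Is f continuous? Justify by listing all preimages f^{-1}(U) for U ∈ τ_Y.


f IS continuous.

Compute f^{-1}(U) for each U ∈ τ_Y:
  U = ∅: f^{-1}(U) = ∅ ∈ τ_X ✓.
  U = {x22}: f^{-1}(U) = ∅ ∈ τ_X ✓.
  U = {x23, x25}: f^{-1}(U) = {18, 19} ∈ τ_X ✓.
  U = {x22, x23, x25}: f^{-1}(U) = {18, 19} ∈ τ_X ✓.
  U = {x22, x23, x24, x25}: f^{-1}(U) = {18, 19} ∈ τ_X ✓.
Every preimage lies in τ_X, so f IS continuous.


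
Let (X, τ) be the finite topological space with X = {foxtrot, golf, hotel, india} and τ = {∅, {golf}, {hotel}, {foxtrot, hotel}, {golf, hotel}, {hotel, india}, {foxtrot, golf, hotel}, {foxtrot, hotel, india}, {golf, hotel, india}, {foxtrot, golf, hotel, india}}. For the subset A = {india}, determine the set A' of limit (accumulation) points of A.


A' = ∅

For each x ∈ X, list the open sets U ∈ τ with x ∈ U, then check whether U ∩ (A ∖ {x}) ≠ ∅ for every such U.
  x = foxtrot: open {foxtrot, hotel} ∋ x has {foxtrot, hotel} ∩ (A ∖ {foxtrot}) = ∅, so x is NOT a limit point.
  x = golf: open {golf} ∋ x has {golf} ∩ (A ∖ {golf}) = ∅, so x is NOT a limit point.
  x = hotel: open {hotel} ∋ x has {hotel} ∩ (A ∖ {hotel}) = ∅, so x is NOT a limit point.
  x = india: open {hotel, india} ∋ x has {hotel, india} ∩ (A ∖ {india}) = ∅, so x is NOT a limit point.
Collecting: A' = ∅.
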